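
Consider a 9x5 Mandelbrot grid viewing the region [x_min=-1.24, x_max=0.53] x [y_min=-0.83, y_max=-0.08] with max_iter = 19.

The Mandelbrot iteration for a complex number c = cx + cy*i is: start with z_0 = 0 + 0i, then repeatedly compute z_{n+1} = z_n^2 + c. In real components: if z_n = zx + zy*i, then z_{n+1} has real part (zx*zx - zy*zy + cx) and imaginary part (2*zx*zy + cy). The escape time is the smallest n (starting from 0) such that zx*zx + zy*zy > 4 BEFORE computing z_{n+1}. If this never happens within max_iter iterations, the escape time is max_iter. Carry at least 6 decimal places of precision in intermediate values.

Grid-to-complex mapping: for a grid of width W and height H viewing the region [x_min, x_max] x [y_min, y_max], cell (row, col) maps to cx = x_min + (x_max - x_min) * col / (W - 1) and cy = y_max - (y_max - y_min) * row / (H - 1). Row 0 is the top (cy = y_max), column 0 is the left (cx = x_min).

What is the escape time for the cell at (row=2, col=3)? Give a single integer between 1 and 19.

z_0 = 0 + 0i, c = -0.5762 + -0.4550i
Iter 1: z = -0.5762 + -0.4550i, |z|^2 = 0.5391
Iter 2: z = -0.4512 + 0.0694i, |z|^2 = 0.2084
Iter 3: z = -0.3775 + -0.5176i, |z|^2 = 0.4104
Iter 4: z = -0.7017 + -0.0642i, |z|^2 = 0.4965
Iter 5: z = -0.0880 + -0.3649i, |z|^2 = 0.1409
Iter 6: z = -0.7016 + -0.3908i, |z|^2 = 0.6450
Iter 7: z = -0.2367 + 0.0934i, |z|^2 = 0.0647
Iter 8: z = -0.5290 + -0.4992i, |z|^2 = 0.5290
Iter 9: z = -0.5457 + 0.0731i, |z|^2 = 0.3031
Iter 10: z = -0.2839 + -0.5348i, |z|^2 = 0.3666
Iter 11: z = -0.7817 + -0.1514i, |z|^2 = 0.6339
Iter 12: z = 0.0118 + -0.2183i, |z|^2 = 0.0478
Iter 13: z = -0.6238 + -0.4602i, |z|^2 = 0.6008
Iter 14: z = -0.3989 + 0.1191i, |z|^2 = 0.1733
Iter 15: z = -0.4313 + -0.5500i, |z|^2 = 0.4885
Iter 16: z = -0.6927 + 0.0194i, |z|^2 = 0.4803
Iter 17: z = -0.0968 + -0.4819i, |z|^2 = 0.2416
Iter 18: z = -0.7991 + -0.3617i, |z|^2 = 0.7695

Answer: 19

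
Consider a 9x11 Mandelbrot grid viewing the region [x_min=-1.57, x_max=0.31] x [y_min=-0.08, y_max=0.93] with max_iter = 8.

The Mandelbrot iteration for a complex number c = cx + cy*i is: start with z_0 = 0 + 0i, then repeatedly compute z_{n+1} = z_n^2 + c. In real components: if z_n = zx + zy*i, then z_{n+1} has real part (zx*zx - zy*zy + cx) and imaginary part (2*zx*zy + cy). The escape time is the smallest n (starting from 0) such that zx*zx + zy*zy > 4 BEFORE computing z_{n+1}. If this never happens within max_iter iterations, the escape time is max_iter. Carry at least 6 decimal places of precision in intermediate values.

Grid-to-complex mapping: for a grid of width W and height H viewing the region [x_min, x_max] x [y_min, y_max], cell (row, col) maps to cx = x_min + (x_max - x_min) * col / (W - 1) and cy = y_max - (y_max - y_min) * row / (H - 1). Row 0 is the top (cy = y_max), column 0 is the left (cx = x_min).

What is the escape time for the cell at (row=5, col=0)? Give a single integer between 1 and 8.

Answer: 3

Derivation:
z_0 = 0 + 0i, c = -1.5700 + 0.4250i
Iter 1: z = -1.5700 + 0.4250i, |z|^2 = 2.6455
Iter 2: z = 0.7143 + -0.9095i, |z|^2 = 1.3374
Iter 3: z = -1.8870 + -0.8743i, |z|^2 = 4.3251
Escaped at iteration 3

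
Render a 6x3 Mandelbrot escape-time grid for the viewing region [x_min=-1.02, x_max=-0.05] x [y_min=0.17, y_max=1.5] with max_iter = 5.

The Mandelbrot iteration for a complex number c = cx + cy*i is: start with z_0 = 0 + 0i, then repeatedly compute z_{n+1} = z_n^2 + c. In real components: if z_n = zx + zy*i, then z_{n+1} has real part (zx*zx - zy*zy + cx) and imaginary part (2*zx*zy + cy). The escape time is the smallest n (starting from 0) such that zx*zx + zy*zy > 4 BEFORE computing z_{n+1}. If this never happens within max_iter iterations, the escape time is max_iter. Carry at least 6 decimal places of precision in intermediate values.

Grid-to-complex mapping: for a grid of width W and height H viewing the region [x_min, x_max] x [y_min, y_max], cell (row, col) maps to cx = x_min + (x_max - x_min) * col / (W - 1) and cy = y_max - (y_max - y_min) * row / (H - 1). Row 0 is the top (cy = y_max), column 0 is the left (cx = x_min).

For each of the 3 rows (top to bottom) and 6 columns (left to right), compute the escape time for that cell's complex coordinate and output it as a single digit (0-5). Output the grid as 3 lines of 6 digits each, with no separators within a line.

(row=0, col=0): c = -1.0200 + 1.5000i → escape time 2
(row=0, col=1): c = -0.8260 + 1.5000i → escape time 2
(row=0, col=2): c = -0.6320 + 1.5000i → escape time 2
(row=0, col=3): c = -0.4380 + 1.5000i → escape time 2
(row=0, col=4): c = -0.2440 + 1.5000i → escape time 2
(row=0, col=5): c = -0.0500 + 1.5000i → escape time 2
(row=1, col=0): c = -1.0200 + 0.8350i → escape time 3
(row=1, col=1): c = -0.8260 + 0.8350i → escape time 4
(row=1, col=2): c = -0.6320 + 0.8350i → escape time 4
(row=1, col=3): c = -0.4380 + 0.8350i → escape time 5
(row=1, col=4): c = -0.2440 + 0.8350i → escape time 5
(row=1, col=5): c = -0.0500 + 0.8350i → escape time 5
(row=2, col=0): c = -1.0200 + 0.1700i → escape time 5
(row=2, col=1): c = -0.8260 + 0.1700i → escape time 5
(row=2, col=2): c = -0.6320 + 0.1700i → escape time 5
(row=2, col=3): c = -0.4380 + 0.1700i → escape time 5
(row=2, col=4): c = -0.2440 + 0.1700i → escape time 5
(row=2, col=5): c = -0.0500 + 0.1700i → escape time 5

Answer: 222222
344555
555555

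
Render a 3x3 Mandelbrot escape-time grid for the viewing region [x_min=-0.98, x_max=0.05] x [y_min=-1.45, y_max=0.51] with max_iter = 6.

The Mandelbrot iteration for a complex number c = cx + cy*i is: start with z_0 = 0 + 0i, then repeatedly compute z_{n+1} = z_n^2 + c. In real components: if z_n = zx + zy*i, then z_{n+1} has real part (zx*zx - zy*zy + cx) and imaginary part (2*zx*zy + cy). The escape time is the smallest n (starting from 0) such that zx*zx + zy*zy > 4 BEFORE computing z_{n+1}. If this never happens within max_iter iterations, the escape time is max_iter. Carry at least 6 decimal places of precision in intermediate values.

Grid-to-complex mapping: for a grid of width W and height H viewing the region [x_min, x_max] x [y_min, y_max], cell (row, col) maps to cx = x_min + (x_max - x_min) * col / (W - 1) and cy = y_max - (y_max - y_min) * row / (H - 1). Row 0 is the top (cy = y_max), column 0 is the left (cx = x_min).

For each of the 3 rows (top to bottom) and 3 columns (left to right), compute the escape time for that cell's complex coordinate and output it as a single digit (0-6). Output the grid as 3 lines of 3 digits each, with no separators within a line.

Answer: 566
566
222

Derivation:
(row=0, col=0): c = -0.9800 + 0.5100i → escape time 5
(row=0, col=1): c = -0.4650 + 0.5100i → escape time 6
(row=0, col=2): c = 0.0500 + 0.5100i → escape time 6
(row=1, col=0): c = -0.9800 + -0.4700i → escape time 5
(row=1, col=1): c = -0.4650 + -0.4700i → escape time 6
(row=1, col=2): c = 0.0500 + -0.4700i → escape time 6
(row=2, col=0): c = -0.9800 + -1.4500i → escape time 2
(row=2, col=1): c = -0.4650 + -1.4500i → escape time 2
(row=2, col=2): c = 0.0500 + -1.4500i → escape time 2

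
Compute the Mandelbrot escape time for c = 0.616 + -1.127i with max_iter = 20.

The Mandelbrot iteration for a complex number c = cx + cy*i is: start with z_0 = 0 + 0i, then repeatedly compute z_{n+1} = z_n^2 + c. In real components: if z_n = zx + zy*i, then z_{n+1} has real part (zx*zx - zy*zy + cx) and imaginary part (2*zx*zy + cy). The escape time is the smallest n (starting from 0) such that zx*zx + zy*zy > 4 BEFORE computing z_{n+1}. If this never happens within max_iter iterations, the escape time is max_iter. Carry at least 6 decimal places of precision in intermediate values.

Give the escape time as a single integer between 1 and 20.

z_0 = 0 + 0i, c = 0.6160 + -1.1270i
Iter 1: z = 0.6160 + -1.1270i, |z|^2 = 1.6496
Iter 2: z = -0.2747 + -2.5155i, |z|^2 = 6.4030
Escaped at iteration 2

Answer: 2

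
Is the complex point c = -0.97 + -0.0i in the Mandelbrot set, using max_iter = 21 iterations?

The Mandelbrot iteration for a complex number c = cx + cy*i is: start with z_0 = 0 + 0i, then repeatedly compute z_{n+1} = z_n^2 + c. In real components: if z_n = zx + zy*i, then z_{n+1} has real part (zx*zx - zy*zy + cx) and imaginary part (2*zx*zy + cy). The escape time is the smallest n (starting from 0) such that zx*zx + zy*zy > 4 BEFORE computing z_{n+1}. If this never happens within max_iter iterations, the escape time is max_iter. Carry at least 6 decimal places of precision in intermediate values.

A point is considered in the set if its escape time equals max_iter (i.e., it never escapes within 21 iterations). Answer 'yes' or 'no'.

Answer: yes

Derivation:
z_0 = 0 + 0i, c = -0.9700 + -0.0000i
Iter 1: z = -0.9700 + 0.0000i, |z|^2 = 0.9409
Iter 2: z = -0.0291 + -0.0000i, |z|^2 = 0.0008
Iter 3: z = -0.9692 + 0.0000i, |z|^2 = 0.9393
Iter 4: z = -0.0307 + -0.0000i, |z|^2 = 0.0009
Iter 5: z = -0.9691 + 0.0000i, |z|^2 = 0.9391
Iter 6: z = -0.0309 + -0.0000i, |z|^2 = 0.0010
Iter 7: z = -0.9690 + 0.0000i, |z|^2 = 0.9390
Iter 8: z = -0.0310 + -0.0000i, |z|^2 = 0.0010
Iter 9: z = -0.9690 + 0.0000i, |z|^2 = 0.9390
Iter 10: z = -0.0310 + -0.0000i, |z|^2 = 0.0010
Iter 11: z = -0.9690 + 0.0000i, |z|^2 = 0.9390
Iter 12: z = -0.0310 + -0.0000i, |z|^2 = 0.0010
Iter 13: z = -0.9690 + 0.0000i, |z|^2 = 0.9390
Iter 14: z = -0.0310 + -0.0000i, |z|^2 = 0.0010
Iter 15: z = -0.9690 + 0.0000i, |z|^2 = 0.9390
Iter 16: z = -0.0310 + -0.0000i, |z|^2 = 0.0010
Iter 17: z = -0.9690 + 0.0000i, |z|^2 = 0.9390
Iter 18: z = -0.0310 + -0.0000i, |z|^2 = 0.0010
Iter 19: z = -0.9690 + 0.0000i, |z|^2 = 0.9390
Iter 20: z = -0.0310 + -0.0000i, |z|^2 = 0.0010
Did not escape in 21 iterations → in set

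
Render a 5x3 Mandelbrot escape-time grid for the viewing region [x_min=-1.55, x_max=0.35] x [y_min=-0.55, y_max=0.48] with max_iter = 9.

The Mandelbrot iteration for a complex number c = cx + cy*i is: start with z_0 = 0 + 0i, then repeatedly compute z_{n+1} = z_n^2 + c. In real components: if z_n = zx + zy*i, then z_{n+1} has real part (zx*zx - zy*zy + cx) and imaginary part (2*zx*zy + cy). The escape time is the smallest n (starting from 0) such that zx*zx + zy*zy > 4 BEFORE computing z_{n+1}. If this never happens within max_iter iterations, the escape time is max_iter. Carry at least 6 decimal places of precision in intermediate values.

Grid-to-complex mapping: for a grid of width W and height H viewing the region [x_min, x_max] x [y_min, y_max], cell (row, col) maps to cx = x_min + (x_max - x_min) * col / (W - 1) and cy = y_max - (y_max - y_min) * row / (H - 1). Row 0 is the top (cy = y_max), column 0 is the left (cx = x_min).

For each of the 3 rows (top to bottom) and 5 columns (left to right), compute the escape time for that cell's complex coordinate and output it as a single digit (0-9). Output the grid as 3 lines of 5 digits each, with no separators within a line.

Answer: 35999
89999
35999

Derivation:
(row=0, col=0): c = -1.5500 + 0.4800i → escape time 3
(row=0, col=1): c = -1.0750 + 0.4800i → escape time 5
(row=0, col=2): c = -0.6000 + 0.4800i → escape time 9
(row=0, col=3): c = -0.1250 + 0.4800i → escape time 9
(row=0, col=4): c = 0.3500 + 0.4800i → escape time 9
(row=1, col=0): c = -1.5500 + -0.0350i → escape time 8
(row=1, col=1): c = -1.0750 + -0.0350i → escape time 9
(row=1, col=2): c = -0.6000 + -0.0350i → escape time 9
(row=1, col=3): c = -0.1250 + -0.0350i → escape time 9
(row=1, col=4): c = 0.3500 + -0.0350i → escape time 9
(row=2, col=0): c = -1.5500 + -0.5500i → escape time 3
(row=2, col=1): c = -1.0750 + -0.5500i → escape time 5
(row=2, col=2): c = -0.6000 + -0.5500i → escape time 9
(row=2, col=3): c = -0.1250 + -0.5500i → escape time 9
(row=2, col=4): c = 0.3500 + -0.5500i → escape time 9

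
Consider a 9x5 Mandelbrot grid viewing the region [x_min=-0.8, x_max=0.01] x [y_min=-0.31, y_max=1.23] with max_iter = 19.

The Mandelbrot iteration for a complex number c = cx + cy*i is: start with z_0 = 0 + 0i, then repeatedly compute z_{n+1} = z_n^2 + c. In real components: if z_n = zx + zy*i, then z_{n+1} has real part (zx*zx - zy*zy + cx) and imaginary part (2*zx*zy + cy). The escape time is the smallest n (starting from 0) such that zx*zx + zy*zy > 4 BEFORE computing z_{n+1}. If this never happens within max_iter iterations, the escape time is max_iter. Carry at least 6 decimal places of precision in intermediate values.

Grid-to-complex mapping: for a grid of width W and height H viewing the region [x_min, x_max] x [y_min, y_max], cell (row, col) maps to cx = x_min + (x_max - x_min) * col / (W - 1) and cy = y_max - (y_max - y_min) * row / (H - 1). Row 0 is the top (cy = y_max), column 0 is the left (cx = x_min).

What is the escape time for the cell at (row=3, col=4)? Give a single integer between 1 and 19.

z_0 = 0 + 0i, c = -0.3950 + 0.0750i
Iter 1: z = -0.3950 + 0.0750i, |z|^2 = 0.1617
Iter 2: z = -0.2446 + 0.0157i, |z|^2 = 0.0601
Iter 3: z = -0.3354 + 0.0673i, |z|^2 = 0.1170
Iter 4: z = -0.2870 + 0.0299i, |z|^2 = 0.0833
Iter 5: z = -0.3135 + 0.0579i, |z|^2 = 0.1016
Iter 6: z = -0.3001 + 0.0387i, |z|^2 = 0.0915
Iter 7: z = -0.3065 + 0.0518i, |z|^2 = 0.0966
Iter 8: z = -0.3038 + 0.0433i, |z|^2 = 0.0941
Iter 9: z = -0.3046 + 0.0487i, |z|^2 = 0.0952
Iter 10: z = -0.3046 + 0.0453i, |z|^2 = 0.0948
Iter 11: z = -0.3043 + 0.0474i, |z|^2 = 0.0948
Iter 12: z = -0.3047 + 0.0462i, |z|^2 = 0.0949
Iter 13: z = -0.3043 + 0.0469i, |z|^2 = 0.0948
Iter 14: z = -0.3046 + 0.0465i, |z|^2 = 0.0949
Iter 15: z = -0.3044 + 0.0467i, |z|^2 = 0.0948
Iter 16: z = -0.3045 + 0.0466i, |z|^2 = 0.0949
Iter 17: z = -0.3044 + 0.0466i, |z|^2 = 0.0949
Iter 18: z = -0.3045 + 0.0466i, |z|^2 = 0.0949

Answer: 19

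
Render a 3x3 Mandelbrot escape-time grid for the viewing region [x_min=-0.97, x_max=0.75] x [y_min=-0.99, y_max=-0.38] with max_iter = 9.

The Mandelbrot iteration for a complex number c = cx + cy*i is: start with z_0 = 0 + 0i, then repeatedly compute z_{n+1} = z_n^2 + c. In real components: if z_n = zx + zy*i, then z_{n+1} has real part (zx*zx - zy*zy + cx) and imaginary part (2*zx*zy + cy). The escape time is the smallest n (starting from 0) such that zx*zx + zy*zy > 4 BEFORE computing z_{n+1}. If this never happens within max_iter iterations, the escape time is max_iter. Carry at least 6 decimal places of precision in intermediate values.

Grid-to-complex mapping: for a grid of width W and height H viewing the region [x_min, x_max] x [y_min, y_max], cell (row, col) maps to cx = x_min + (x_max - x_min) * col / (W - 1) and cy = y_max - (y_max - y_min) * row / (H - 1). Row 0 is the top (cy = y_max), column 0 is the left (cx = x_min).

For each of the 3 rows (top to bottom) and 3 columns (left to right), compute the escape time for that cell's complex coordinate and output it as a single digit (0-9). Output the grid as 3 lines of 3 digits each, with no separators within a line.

Answer: 893
493
392

Derivation:
(row=0, col=0): c = -0.9700 + -0.3800i → escape time 8
(row=0, col=1): c = -0.1100 + -0.3800i → escape time 9
(row=0, col=2): c = 0.7500 + -0.3800i → escape time 3
(row=1, col=0): c = -0.9700 + -0.6850i → escape time 4
(row=1, col=1): c = -0.1100 + -0.6850i → escape time 9
(row=1, col=2): c = 0.7500 + -0.6850i → escape time 3
(row=2, col=0): c = -0.9700 + -0.9900i → escape time 3
(row=2, col=1): c = -0.1100 + -0.9900i → escape time 9
(row=2, col=2): c = 0.7500 + -0.9900i → escape time 2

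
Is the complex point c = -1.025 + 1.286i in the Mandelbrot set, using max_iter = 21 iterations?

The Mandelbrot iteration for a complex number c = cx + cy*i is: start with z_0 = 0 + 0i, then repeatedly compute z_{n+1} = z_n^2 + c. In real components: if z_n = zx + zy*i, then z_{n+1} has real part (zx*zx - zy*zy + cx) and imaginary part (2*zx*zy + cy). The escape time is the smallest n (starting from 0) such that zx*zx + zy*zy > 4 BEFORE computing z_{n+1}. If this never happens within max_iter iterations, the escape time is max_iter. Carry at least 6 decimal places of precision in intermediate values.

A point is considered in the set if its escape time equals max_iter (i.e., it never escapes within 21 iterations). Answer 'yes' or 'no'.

z_0 = 0 + 0i, c = -1.0250 + 1.2860i
Iter 1: z = -1.0250 + 1.2860i, |z|^2 = 2.7044
Iter 2: z = -1.6282 + -1.3503i, |z|^2 = 4.4743
Escaped at iteration 2

Answer: no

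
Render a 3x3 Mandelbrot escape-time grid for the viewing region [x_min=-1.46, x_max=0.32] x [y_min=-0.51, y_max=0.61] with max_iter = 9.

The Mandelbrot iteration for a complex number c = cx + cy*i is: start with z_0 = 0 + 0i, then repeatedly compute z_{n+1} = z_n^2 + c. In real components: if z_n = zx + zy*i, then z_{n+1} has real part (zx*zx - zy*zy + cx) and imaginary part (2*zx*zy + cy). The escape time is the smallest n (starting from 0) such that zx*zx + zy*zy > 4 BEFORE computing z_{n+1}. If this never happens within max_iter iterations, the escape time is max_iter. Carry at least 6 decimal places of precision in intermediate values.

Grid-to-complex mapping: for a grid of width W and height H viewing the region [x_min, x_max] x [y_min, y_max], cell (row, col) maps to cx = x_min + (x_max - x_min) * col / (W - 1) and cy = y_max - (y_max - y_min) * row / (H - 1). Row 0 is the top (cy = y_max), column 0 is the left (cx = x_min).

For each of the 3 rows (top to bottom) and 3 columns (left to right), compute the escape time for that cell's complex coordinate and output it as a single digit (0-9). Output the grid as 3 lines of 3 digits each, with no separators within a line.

Answer: 399
999
399

Derivation:
(row=0, col=0): c = -1.4600 + 0.6100i → escape time 3
(row=0, col=1): c = -0.5700 + 0.6100i → escape time 9
(row=0, col=2): c = 0.3200 + 0.6100i → escape time 9
(row=1, col=0): c = -1.4600 + 0.0500i → escape time 9
(row=1, col=1): c = -0.5700 + 0.0500i → escape time 9
(row=1, col=2): c = 0.3200 + 0.0500i → escape time 9
(row=2, col=0): c = -1.4600 + -0.5100i → escape time 3
(row=2, col=1): c = -0.5700 + -0.5100i → escape time 9
(row=2, col=2): c = 0.3200 + -0.5100i → escape time 9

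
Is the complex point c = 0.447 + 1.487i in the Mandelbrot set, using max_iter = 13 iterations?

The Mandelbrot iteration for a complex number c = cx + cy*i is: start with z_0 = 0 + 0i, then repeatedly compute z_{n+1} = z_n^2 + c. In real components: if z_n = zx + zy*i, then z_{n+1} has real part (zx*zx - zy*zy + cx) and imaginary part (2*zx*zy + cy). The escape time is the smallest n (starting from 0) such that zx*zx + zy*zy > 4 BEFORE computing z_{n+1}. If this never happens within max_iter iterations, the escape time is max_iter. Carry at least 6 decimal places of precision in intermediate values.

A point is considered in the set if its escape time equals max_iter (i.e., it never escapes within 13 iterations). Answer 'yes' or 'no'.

Answer: no

Derivation:
z_0 = 0 + 0i, c = 0.4470 + 1.4870i
Iter 1: z = 0.4470 + 1.4870i, |z|^2 = 2.4110
Iter 2: z = -1.5644 + 2.8164i, |z|^2 = 10.3792
Escaped at iteration 2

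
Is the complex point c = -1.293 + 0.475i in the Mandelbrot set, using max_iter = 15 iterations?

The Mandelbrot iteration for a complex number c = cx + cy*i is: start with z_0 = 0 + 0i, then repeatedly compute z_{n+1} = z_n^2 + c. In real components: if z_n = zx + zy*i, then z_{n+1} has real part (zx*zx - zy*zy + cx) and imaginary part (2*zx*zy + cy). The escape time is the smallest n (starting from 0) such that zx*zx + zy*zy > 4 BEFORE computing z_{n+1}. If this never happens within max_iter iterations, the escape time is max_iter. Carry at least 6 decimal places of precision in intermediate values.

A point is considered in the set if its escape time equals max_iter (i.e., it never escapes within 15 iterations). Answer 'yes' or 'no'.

Answer: no

Derivation:
z_0 = 0 + 0i, c = -1.2930 + 0.4750i
Iter 1: z = -1.2930 + 0.4750i, |z|^2 = 1.8975
Iter 2: z = 0.1532 + -0.7533i, |z|^2 = 0.5910
Iter 3: z = -1.8371 + 0.2441i, |z|^2 = 3.4344
Iter 4: z = 2.0222 + -0.4220i, |z|^2 = 4.2673
Escaped at iteration 4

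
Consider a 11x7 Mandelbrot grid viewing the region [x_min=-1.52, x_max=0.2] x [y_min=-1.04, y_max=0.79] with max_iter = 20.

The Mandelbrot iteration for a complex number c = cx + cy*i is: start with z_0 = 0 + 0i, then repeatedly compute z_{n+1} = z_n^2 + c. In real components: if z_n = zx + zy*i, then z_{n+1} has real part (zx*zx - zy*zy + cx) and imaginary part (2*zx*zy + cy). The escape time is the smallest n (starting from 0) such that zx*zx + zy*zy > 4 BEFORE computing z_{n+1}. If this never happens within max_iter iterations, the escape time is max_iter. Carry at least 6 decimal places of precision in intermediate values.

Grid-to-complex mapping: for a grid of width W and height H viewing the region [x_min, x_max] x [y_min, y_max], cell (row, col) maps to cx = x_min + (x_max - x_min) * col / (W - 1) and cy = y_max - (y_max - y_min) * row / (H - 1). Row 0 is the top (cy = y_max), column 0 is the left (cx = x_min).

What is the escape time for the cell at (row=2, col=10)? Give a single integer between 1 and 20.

z_0 = 0 + 0i, c = 0.2000 + 0.1800i
Iter 1: z = 0.2000 + 0.1800i, |z|^2 = 0.0724
Iter 2: z = 0.2076 + 0.2520i, |z|^2 = 0.1066
Iter 3: z = 0.1796 + 0.2846i, |z|^2 = 0.1133
Iter 4: z = 0.1512 + 0.2822i, |z|^2 = 0.1025
Iter 5: z = 0.1432 + 0.2654i, |z|^2 = 0.0909
Iter 6: z = 0.1501 + 0.2560i, |z|^2 = 0.0881
Iter 7: z = 0.1570 + 0.2568i, |z|^2 = 0.0906
Iter 8: z = 0.1587 + 0.2606i, |z|^2 = 0.0931
Iter 9: z = 0.1572 + 0.2627i, |z|^2 = 0.0937
Iter 10: z = 0.1557 + 0.2626i, |z|^2 = 0.0932
Iter 11: z = 0.1553 + 0.2618i, |z|^2 = 0.0926
Iter 12: z = 0.1556 + 0.2613i, |z|^2 = 0.0925
Iter 13: z = 0.1559 + 0.2613i, |z|^2 = 0.0926
Iter 14: z = 0.1560 + 0.2615i, |z|^2 = 0.0927
Iter 15: z = 0.1560 + 0.2616i, |z|^2 = 0.0928
Iter 16: z = 0.1559 + 0.2616i, |z|^2 = 0.0927
Iter 17: z = 0.1559 + 0.2616i, |z|^2 = 0.0927
Iter 18: z = 0.1559 + 0.2615i, |z|^2 = 0.0927
Iter 19: z = 0.1559 + 0.2615i, |z|^2 = 0.0927

Answer: 20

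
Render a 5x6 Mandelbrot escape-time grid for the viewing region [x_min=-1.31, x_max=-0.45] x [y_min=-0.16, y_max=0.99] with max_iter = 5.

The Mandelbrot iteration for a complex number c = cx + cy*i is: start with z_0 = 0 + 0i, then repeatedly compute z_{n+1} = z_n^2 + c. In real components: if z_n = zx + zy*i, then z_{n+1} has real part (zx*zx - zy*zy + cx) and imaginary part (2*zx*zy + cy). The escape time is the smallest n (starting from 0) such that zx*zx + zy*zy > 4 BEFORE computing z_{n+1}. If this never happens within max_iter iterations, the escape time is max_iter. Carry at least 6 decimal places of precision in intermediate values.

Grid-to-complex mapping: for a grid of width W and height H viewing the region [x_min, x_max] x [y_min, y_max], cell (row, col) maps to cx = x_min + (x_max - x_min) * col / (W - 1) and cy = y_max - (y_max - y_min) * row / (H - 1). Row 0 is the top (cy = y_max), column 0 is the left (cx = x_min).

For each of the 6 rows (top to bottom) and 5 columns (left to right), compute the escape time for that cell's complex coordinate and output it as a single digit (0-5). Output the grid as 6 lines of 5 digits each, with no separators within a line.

Answer: 33344
33445
35555
55555
55555
55555

Derivation:
(row=0, col=0): c = -1.3100 + 0.9900i → escape time 3
(row=0, col=1): c = -1.0950 + 0.9900i → escape time 3
(row=0, col=2): c = -0.8800 + 0.9900i → escape time 3
(row=0, col=3): c = -0.6650 + 0.9900i → escape time 4
(row=0, col=4): c = -0.4500 + 0.9900i → escape time 4
(row=1, col=0): c = -1.3100 + 0.7600i → escape time 3
(row=1, col=1): c = -1.0950 + 0.7600i → escape time 3
(row=1, col=2): c = -0.8800 + 0.7600i → escape time 4
(row=1, col=3): c = -0.6650 + 0.7600i → escape time 4
(row=1, col=4): c = -0.4500 + 0.7600i → escape time 5
(row=2, col=0): c = -1.3100 + 0.5300i → escape time 3
(row=2, col=1): c = -1.0950 + 0.5300i → escape time 5
(row=2, col=2): c = -0.8800 + 0.5300i → escape time 5
(row=2, col=3): c = -0.6650 + 0.5300i → escape time 5
(row=2, col=4): c = -0.4500 + 0.5300i → escape time 5
(row=3, col=0): c = -1.3100 + 0.3000i → escape time 5
(row=3, col=1): c = -1.0950 + 0.3000i → escape time 5
(row=3, col=2): c = -0.8800 + 0.3000i → escape time 5
(row=3, col=3): c = -0.6650 + 0.3000i → escape time 5
(row=3, col=4): c = -0.4500 + 0.3000i → escape time 5
(row=4, col=0): c = -1.3100 + 0.0700i → escape time 5
(row=4, col=1): c = -1.0950 + 0.0700i → escape time 5
(row=4, col=2): c = -0.8800 + 0.0700i → escape time 5
(row=4, col=3): c = -0.6650 + 0.0700i → escape time 5
(row=4, col=4): c = -0.4500 + 0.0700i → escape time 5
(row=5, col=0): c = -1.3100 + -0.1600i → escape time 5
(row=5, col=1): c = -1.0950 + -0.1600i → escape time 5
(row=5, col=2): c = -0.8800 + -0.1600i → escape time 5
(row=5, col=3): c = -0.6650 + -0.1600i → escape time 5
(row=5, col=4): c = -0.4500 + -0.1600i → escape time 5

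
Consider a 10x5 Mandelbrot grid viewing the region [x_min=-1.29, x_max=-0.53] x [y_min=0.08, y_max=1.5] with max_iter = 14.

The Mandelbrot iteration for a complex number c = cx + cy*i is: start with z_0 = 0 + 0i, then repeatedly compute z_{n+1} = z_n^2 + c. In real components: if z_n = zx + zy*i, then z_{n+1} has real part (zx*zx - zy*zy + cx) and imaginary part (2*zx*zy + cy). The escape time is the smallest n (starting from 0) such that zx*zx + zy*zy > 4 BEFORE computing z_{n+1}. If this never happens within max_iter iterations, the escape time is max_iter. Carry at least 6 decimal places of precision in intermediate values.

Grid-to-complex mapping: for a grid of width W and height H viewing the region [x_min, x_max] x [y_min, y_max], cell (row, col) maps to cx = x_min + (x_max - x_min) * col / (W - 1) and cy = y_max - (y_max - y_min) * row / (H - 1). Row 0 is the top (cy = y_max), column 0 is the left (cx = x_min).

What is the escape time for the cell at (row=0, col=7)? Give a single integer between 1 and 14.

Answer: 2

Derivation:
z_0 = 0 + 0i, c = -0.6989 + 1.5000i
Iter 1: z = -0.6989 + 1.5000i, |z|^2 = 2.7384
Iter 2: z = -2.4604 + -0.5967i, |z|^2 = 6.4098
Escaped at iteration 2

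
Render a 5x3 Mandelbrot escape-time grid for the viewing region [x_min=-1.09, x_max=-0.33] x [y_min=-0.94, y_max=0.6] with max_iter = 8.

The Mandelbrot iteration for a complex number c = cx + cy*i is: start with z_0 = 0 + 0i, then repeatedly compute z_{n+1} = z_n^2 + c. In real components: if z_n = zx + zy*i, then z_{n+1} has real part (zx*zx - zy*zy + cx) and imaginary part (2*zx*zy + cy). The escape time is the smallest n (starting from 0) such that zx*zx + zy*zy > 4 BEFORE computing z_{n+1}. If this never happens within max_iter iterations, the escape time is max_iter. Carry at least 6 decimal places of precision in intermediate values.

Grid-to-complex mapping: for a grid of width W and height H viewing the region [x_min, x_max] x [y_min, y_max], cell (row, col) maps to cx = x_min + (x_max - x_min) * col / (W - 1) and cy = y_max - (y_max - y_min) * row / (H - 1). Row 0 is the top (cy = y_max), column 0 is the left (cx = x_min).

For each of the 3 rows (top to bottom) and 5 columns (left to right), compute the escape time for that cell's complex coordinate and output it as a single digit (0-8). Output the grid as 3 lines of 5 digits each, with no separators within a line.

(row=0, col=0): c = -1.0900 + 0.6000i → escape time 4
(row=0, col=1): c = -0.9000 + 0.6000i → escape time 5
(row=0, col=2): c = -0.7100 + 0.6000i → escape time 6
(row=0, col=3): c = -0.5200 + 0.6000i → escape time 8
(row=0, col=4): c = -0.3300 + 0.6000i → escape time 8
(row=1, col=0): c = -1.0900 + -0.1700i → escape time 8
(row=1, col=1): c = -0.9000 + -0.1700i → escape time 8
(row=1, col=2): c = -0.7100 + -0.1700i → escape time 8
(row=1, col=3): c = -0.5200 + -0.1700i → escape time 8
(row=1, col=4): c = -0.3300 + -0.1700i → escape time 8
(row=2, col=0): c = -1.0900 + -0.9400i → escape time 3
(row=2, col=1): c = -0.9000 + -0.9400i → escape time 3
(row=2, col=2): c = -0.7100 + -0.9400i → escape time 4
(row=2, col=3): c = -0.5200 + -0.9400i → escape time 4
(row=2, col=4): c = -0.3300 + -0.9400i → escape time 5

Answer: 45688
88888
33445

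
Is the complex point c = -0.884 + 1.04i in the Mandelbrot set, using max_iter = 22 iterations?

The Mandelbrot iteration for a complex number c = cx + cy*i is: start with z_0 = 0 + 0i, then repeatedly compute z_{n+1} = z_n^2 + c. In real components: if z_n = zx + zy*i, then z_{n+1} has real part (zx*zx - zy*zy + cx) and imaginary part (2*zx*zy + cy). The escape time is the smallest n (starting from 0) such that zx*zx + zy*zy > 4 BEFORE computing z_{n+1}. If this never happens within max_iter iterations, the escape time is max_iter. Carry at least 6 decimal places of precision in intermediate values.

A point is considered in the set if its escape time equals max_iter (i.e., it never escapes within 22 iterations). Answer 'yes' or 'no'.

Answer: no

Derivation:
z_0 = 0 + 0i, c = -0.8840 + 1.0400i
Iter 1: z = -0.8840 + 1.0400i, |z|^2 = 1.8631
Iter 2: z = -1.1841 + -0.7987i, |z|^2 = 2.0402
Iter 3: z = -0.1198 + 2.9316i, |z|^2 = 8.6086
Escaped at iteration 3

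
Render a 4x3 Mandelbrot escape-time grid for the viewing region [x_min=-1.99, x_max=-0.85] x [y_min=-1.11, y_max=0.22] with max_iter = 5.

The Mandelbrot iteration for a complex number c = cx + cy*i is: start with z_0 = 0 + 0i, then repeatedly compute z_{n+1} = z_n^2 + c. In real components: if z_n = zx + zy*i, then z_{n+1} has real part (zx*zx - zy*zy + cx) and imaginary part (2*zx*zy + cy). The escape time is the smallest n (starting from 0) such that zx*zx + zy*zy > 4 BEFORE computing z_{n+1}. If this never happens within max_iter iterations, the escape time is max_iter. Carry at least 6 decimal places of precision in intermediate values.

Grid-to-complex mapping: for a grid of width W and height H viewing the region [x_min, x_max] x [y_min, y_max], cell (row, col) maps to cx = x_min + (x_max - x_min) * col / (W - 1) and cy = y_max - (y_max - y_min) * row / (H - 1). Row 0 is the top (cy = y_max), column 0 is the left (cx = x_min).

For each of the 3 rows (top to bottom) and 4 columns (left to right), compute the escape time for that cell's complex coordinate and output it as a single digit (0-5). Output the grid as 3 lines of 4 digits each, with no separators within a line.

Answer: 1555
1355
1233

Derivation:
(row=0, col=0): c = -1.9900 + 0.2200i → escape time 1
(row=0, col=1): c = -1.6100 + 0.2200i → escape time 5
(row=0, col=2): c = -1.2300 + 0.2200i → escape time 5
(row=0, col=3): c = -0.8500 + 0.2200i → escape time 5
(row=1, col=0): c = -1.9900 + -0.4450i → escape time 1
(row=1, col=1): c = -1.6100 + -0.4450i → escape time 3
(row=1, col=2): c = -1.2300 + -0.4450i → escape time 5
(row=1, col=3): c = -0.8500 + -0.4450i → escape time 5
(row=2, col=0): c = -1.9900 + -1.1100i → escape time 1
(row=2, col=1): c = -1.6100 + -1.1100i → escape time 2
(row=2, col=2): c = -1.2300 + -1.1100i → escape time 3
(row=2, col=3): c = -0.8500 + -1.1100i → escape time 3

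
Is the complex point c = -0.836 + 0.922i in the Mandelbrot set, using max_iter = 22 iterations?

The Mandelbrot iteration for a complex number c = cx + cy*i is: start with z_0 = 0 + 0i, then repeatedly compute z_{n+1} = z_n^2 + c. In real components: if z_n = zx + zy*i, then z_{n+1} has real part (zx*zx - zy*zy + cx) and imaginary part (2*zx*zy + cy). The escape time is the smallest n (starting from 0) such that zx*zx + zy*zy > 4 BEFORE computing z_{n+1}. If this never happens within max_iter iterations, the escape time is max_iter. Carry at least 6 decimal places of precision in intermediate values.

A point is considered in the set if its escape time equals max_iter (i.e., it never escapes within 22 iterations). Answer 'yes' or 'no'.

Answer: no

Derivation:
z_0 = 0 + 0i, c = -0.8360 + 0.9220i
Iter 1: z = -0.8360 + 0.9220i, |z|^2 = 1.5490
Iter 2: z = -0.9872 + -0.6196i, |z|^2 = 1.3584
Iter 3: z = -0.2453 + 2.1453i, |z|^2 = 4.6625
Escaped at iteration 3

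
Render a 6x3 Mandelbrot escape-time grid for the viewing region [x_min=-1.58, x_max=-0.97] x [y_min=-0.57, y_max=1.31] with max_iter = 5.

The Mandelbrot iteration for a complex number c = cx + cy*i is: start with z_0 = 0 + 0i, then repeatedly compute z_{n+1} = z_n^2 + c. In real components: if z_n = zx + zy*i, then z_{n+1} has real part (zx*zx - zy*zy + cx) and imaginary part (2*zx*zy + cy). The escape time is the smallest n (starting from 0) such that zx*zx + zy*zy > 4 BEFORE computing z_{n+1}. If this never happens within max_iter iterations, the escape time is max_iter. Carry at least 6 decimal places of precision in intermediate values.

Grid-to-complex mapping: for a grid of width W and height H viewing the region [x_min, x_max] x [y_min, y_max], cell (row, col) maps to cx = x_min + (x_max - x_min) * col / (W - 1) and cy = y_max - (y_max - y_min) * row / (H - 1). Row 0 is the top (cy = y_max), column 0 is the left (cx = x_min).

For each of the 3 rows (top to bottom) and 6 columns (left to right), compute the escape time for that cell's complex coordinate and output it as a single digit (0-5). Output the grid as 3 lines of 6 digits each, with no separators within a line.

(row=0, col=0): c = -1.5800 + 1.3100i → escape time 1
(row=0, col=1): c = -1.4580 + 1.3100i → escape time 2
(row=0, col=2): c = -1.3360 + 1.3100i → escape time 2
(row=0, col=3): c = -1.2140 + 1.3100i → escape time 2
(row=0, col=4): c = -1.0920 + 1.3100i → escape time 2
(row=0, col=5): c = -0.9700 + 1.3100i → escape time 2
(row=1, col=0): c = -1.5800 + 0.3700i → escape time 4
(row=1, col=1): c = -1.4580 + 0.3700i → escape time 4
(row=1, col=2): c = -1.3360 + 0.3700i → escape time 5
(row=1, col=3): c = -1.2140 + 0.3700i → escape time 5
(row=1, col=4): c = -1.0920 + 0.3700i → escape time 5
(row=1, col=5): c = -0.9700 + 0.3700i → escape time 5
(row=2, col=0): c = -1.5800 + -0.5700i → escape time 3
(row=2, col=1): c = -1.4580 + -0.5700i → escape time 3
(row=2, col=2): c = -1.3360 + -0.5700i → escape time 3
(row=2, col=3): c = -1.2140 + -0.5700i → escape time 4
(row=2, col=4): c = -1.0920 + -0.5700i → escape time 4
(row=2, col=5): c = -0.9700 + -0.5700i → escape time 5

Answer: 122222
445555
333445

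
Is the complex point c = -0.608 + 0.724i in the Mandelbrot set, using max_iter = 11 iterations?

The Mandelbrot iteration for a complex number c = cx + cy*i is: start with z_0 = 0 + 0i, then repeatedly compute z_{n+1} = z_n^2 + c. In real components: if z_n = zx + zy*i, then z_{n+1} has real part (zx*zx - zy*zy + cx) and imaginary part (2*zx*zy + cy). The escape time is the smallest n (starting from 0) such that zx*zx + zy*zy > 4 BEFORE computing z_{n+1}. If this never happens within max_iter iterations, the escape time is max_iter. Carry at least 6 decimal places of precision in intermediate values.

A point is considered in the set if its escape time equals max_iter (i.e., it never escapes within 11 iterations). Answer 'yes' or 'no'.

z_0 = 0 + 0i, c = -0.6080 + 0.7240i
Iter 1: z = -0.6080 + 0.7240i, |z|^2 = 0.8938
Iter 2: z = -0.7625 + -0.1564i, |z|^2 = 0.6059
Iter 3: z = -0.0510 + 0.9625i, |z|^2 = 0.9290
Iter 4: z = -1.5318 + 0.6258i, |z|^2 = 2.7379
Iter 5: z = 1.3468 + -1.1931i, |z|^2 = 3.2372
Iter 6: z = -0.2176 + -2.4896i, |z|^2 = 6.2454
Escaped at iteration 6

Answer: no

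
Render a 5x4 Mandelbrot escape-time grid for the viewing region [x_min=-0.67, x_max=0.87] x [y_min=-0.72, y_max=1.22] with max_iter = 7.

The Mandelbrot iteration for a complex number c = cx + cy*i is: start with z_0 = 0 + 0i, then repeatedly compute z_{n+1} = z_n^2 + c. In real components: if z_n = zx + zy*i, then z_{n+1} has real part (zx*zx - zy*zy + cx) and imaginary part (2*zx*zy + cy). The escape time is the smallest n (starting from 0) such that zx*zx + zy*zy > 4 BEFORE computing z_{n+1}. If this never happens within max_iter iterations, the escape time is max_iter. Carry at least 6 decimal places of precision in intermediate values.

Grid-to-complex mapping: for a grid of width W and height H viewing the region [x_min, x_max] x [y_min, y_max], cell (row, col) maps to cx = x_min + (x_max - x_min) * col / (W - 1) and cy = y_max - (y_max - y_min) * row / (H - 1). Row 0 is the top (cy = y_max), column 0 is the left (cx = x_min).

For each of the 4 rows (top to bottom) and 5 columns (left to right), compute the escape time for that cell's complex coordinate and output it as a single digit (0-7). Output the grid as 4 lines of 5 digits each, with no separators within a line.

(row=0, col=0): c = -0.6700 + 1.2200i → escape time 3
(row=0, col=1): c = -0.2850 + 1.2200i → escape time 3
(row=0, col=2): c = 0.1000 + 1.2200i → escape time 2
(row=0, col=3): c = 0.4850 + 1.2200i → escape time 2
(row=0, col=4): c = 0.8700 + 1.2200i → escape time 2
(row=1, col=0): c = -0.6700 + 0.5733i → escape time 7
(row=1, col=1): c = -0.2850 + 0.5733i → escape time 7
(row=1, col=2): c = 0.1000 + 0.5733i → escape time 7
(row=1, col=3): c = 0.4850 + 0.5733i → escape time 5
(row=1, col=4): c = 0.8700 + 0.5733i → escape time 2
(row=2, col=0): c = -0.6700 + -0.0733i → escape time 7
(row=2, col=1): c = -0.2850 + -0.0733i → escape time 7
(row=2, col=2): c = 0.1000 + -0.0733i → escape time 7
(row=2, col=3): c = 0.4850 + -0.0733i → escape time 5
(row=2, col=4): c = 0.8700 + -0.0733i → escape time 3
(row=3, col=0): c = -0.6700 + -0.7200i → escape time 5
(row=3, col=1): c = -0.2850 + -0.7200i → escape time 7
(row=3, col=2): c = 0.1000 + -0.7200i → escape time 7
(row=3, col=3): c = 0.4850 + -0.7200i → escape time 4
(row=3, col=4): c = 0.8700 + -0.7200i → escape time 2

Answer: 33222
77752
77753
57742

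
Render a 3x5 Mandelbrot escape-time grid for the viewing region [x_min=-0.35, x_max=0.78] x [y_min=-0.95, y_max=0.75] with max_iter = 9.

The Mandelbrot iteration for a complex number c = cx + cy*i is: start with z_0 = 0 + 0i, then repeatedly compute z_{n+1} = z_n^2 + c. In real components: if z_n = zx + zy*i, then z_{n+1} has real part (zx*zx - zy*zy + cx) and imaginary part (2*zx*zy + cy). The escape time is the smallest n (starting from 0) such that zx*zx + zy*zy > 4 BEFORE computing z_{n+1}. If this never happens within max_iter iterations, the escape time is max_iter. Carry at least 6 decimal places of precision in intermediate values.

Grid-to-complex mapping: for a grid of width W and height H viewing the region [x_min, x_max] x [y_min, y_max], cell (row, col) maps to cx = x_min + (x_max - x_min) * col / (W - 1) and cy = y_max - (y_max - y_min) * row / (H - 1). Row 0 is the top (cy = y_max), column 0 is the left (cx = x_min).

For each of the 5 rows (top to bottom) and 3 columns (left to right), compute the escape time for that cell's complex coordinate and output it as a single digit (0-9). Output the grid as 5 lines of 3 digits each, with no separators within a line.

(row=0, col=0): c = -0.3500 + 0.7500i → escape time 7
(row=0, col=1): c = 0.2150 + 0.7500i → escape time 6
(row=0, col=2): c = 0.7800 + 0.7500i → escape time 2
(row=1, col=0): c = -0.3500 + 0.3250i → escape time 9
(row=1, col=1): c = 0.2150 + 0.3250i → escape time 9
(row=1, col=2): c = 0.7800 + 0.3250i → escape time 3
(row=2, col=0): c = -0.3500 + -0.1000i → escape time 9
(row=2, col=1): c = 0.2150 + -0.1000i → escape time 9
(row=2, col=2): c = 0.7800 + -0.1000i → escape time 3
(row=3, col=0): c = -0.3500 + -0.5250i → escape time 9
(row=3, col=1): c = 0.2150 + -0.5250i → escape time 9
(row=3, col=2): c = 0.7800 + -0.5250i → escape time 3
(row=4, col=0): c = -0.3500 + -0.9500i → escape time 5
(row=4, col=1): c = 0.2150 + -0.9500i → escape time 4
(row=4, col=2): c = 0.7800 + -0.9500i → escape time 2

Answer: 762
993
993
993
542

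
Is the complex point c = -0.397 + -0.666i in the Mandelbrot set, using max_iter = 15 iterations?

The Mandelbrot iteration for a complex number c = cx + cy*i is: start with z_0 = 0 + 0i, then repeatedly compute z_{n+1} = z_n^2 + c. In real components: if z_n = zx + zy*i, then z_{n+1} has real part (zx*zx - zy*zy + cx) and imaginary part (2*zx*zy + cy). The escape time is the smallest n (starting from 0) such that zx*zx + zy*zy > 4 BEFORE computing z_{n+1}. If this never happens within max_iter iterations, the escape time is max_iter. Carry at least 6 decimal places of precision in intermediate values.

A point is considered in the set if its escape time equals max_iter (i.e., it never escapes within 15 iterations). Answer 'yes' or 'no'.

z_0 = 0 + 0i, c = -0.3970 + -0.6660i
Iter 1: z = -0.3970 + -0.6660i, |z|^2 = 0.6012
Iter 2: z = -0.6829 + -0.1372i, |z|^2 = 0.4852
Iter 3: z = 0.0506 + -0.4786i, |z|^2 = 0.2316
Iter 4: z = -0.6235 + -0.7144i, |z|^2 = 0.8992
Iter 5: z = -0.5187 + 0.2249i, |z|^2 = 0.3196
Iter 6: z = -0.1786 + -0.8993i, |z|^2 = 0.8406
Iter 7: z = -1.1738 + -0.3448i, |z|^2 = 1.4968
Iter 8: z = 0.8620 + 0.1435i, |z|^2 = 0.7636
Iter 9: z = 0.3254 + -0.4186i, |z|^2 = 0.2811
Iter 10: z = -0.4663 + -0.9384i, |z|^2 = 1.0981
Iter 11: z = -1.0602 + 0.2093i, |z|^2 = 1.1678
Iter 12: z = 0.6832 + -1.1097i, |z|^2 = 1.6982
Iter 13: z = -1.1617 + -2.1823i, |z|^2 = 6.1118
Escaped at iteration 13

Answer: no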